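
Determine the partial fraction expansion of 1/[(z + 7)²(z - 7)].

Cover-up at z=7: γ = 1/(7 + 7)² = 1/196. Cover-up at z=-7: β = 1/(-7 - 7) = -1/14. Comparing z² coeff: α = -γ = -1/196
Result: (-1/196)/(z + 7) - (1/14)/(z + 7)² + (1/196)/(z - 7)


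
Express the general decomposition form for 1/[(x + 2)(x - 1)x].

Three distinct linear factors: P/(x + 2) + Q/(x - 1) + R/x


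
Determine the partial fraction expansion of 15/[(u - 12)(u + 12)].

15/(u - 12)(u + 12) = α/(u - 12) + β/(u + 12). α = 15/(12 + 12) = 5/8, β = 15/(-12 - 12) = -5/8
Result: (5/8)/(u - 12) - (5/8)/(u + 12)


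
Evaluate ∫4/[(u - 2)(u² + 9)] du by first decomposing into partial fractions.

Cover-up at u=2: α = 4/(2²+9) = 4/13. Coeff matching: β = -4/13, γ = -8/13. Decomposition: (4/13)/(u - 2) - ((4/13)u + 8/13)/(u² + 9). Integrate: linear → ln, quadratic → (1/2)ln + arctan: (4/13) ln|(u - 2)| - (2/13) ln(u² + 9) - (8/39) arctan(u/3) + C


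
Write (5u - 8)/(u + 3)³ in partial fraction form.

(5u - 8) = A(u + 3)² + B(u + 3) + C. At u = -3: C = 5·(-3) - 8 = -23. Coefficients: A = 0, B = 5
Result: 5/(u + 3)² - 23/(u + 3)³


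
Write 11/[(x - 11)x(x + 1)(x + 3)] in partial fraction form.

Using Heaviside cover-up: (1/168)/(x - 11) - (1/3)/x + (11/24)/(x + 1) - (11/84)/(x + 3)


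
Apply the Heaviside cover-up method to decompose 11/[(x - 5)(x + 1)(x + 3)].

Cover (x - 5), x=5: A = 11/[(5 + 1)(5 + 3)] = 11/48. Cover (x + 1), x=-1: B = 11/[(-1 - 5)(-1 + 3)] = -11/12. Cover (x + 3), x=-3: C = 11/[(-3 - 5)(-3 + 1)] = 11/16.
Result: (11/48)/(x - 5) - (11/12)/(x + 1) + (11/16)/(x + 3)


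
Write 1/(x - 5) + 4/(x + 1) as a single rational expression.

Common denominator (x - 5)(x + 1). Numerator: 1(x + 1) + 4(x - 5) = (x + 1) + (4x - 20) = 5x - 19
Result: (5x - 19)/[(x - 5)(x + 1)]


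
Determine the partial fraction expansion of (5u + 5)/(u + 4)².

(5u + 5) = A(u + 4) + B. At u = -4: B = 5·(-4) + 5 = -15. Coeff of u: A = 5
Result: 5/(u + 4) - 15/(u + 4)²


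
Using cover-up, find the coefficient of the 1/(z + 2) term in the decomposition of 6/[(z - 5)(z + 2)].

Cover (z + 2), set z=-2: 6/((z - 5) at z=-2) = 6/(-7) = -6/7


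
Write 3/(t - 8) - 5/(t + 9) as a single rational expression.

Common denominator (t - 8)(t + 9). Numerator: 3(t + 9) - 5(t - 8) = (3t + 27) - (5t - 40) = -2t + 67
Result: (-2t + 67)/[(t - 8)(t + 9)]


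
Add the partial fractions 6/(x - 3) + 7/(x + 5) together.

Common denominator (x - 3)(x + 5). Numerator: 6(x + 5) + 7(x - 3) = (6x + 30) + (7x - 21) = 13x + 9
Result: (13x + 9)/[(x - 3)(x + 5)]


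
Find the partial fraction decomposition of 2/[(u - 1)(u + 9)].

2/(u - 1)(u + 9) = A/(u - 1) + B/(u + 9). A = 2/(1 + 9) = 1/5, B = 2/(-9 - 1) = -1/5
Result: (1/5)/(u - 1) - (1/5)/(u + 9)


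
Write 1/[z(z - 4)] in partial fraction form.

1/z(z - 4) = A/z + B/(z - 4). A = 1/(0 - 4) = -1/4, B = 1/(4 - 0) = 1/4
Result: (-1/4)/z + (1/4)/(z - 4)


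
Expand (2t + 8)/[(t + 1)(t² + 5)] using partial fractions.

At t=-1: α = (2·(-1) + 8)/((-1)² + 5) = 1. β = -α = -1, γ = 2 - (-1)·α = 3
Result: 1/(t + 1) - (t - 3)/(t² + 5)


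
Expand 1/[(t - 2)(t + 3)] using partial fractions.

1/(t - 2)(t + 3) = α/(t - 2) + β/(t + 3). α = 1/(2 + 3) = 1/5, β = 1/(-3 - 2) = -1/5
Result: (1/5)/(t - 2) - (1/5)/(t + 3)


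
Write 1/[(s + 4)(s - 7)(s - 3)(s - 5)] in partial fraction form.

Using Heaviside cover-up: (-1/693)/(s + 4) + (1/88)/(s - 7) + (1/56)/(s - 3) - (1/36)/(s - 5)


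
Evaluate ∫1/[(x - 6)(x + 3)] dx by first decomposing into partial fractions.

Decompose: 1/[(x - 6)(x + 3)] = (1/9)/(x - 6) - (1/9)/(x + 3). Integrate each term: (1/9) ln|(x - 6)| - (1/9) ln|(x + 3)| + C


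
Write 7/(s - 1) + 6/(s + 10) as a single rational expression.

Common denominator (s - 1)(s + 10). Numerator: 7(s + 10) + 6(s - 1) = (7s + 70) + (6s - 6) = 13s + 64
Result: (13s + 64)/[(s - 1)(s + 10)]


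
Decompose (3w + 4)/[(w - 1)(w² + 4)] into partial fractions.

At w=1: α = (3·1 + 4)/(1² + 4) = 7/5. β = -α = -7/5, γ = 3 - 1·α = 8/5
Result: (7/5)/(w - 1) - ((7/5)w - 8/5)/(w² + 4)


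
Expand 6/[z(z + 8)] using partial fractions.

6/z(z + 8) = A/z + B/(z + 8). A = 6/(0 + 8) = 3/4, B = 6/(-8 - 0) = -3/4
Result: (3/4)/z - (3/4)/(z + 8)


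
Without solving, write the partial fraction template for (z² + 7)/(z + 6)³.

Repeated linear factor (power 3): α/(z + 6) + β/(z + 6)² + γ/(z + 6)³


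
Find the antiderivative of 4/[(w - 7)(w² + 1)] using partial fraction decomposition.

Cover-up at w=7: A = 4/(7²+1) = 2/25. Coeff matching: B = -2/25, C = -14/25. Decomposition: (2/25)/(w - 7) - ((2/25)w + 14/25)/(w² + 1). Integrate: linear → ln, quadratic → (1/2)ln + arctan: (2/25) ln|(w - 7)| - (1/25) ln(w² + 1) - (14/25) arctan(w) + C


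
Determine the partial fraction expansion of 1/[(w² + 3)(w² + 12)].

Coefficient matching gives P = R = 0, Q = 1/(12-3) = 1/9, S = -Q = -1/9
Result: (1/9)/(w² + 3) - (1/9)/(w² + 12)


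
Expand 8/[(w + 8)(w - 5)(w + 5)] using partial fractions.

Using cover-up method: A = 8/39, B = 4/65, C = -4/15
Result: (8/39)/(w + 8) + (4/65)/(w - 5) - (4/15)/(w + 5)


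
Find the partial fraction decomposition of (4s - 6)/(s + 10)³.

(4s - 6) = A(s + 10)² + B(s + 10) + C. At s = -10: C = 4·(-10) - 6 = -46. Coefficients: A = 0, B = 4
Result: 4/(s + 10)² - 46/(s + 10)³


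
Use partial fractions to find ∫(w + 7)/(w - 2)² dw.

Decompose: A = 1, B = 1·2 + 7 = 9, so (w + 7)/(w - 2)² = 1/(w - 2) + 9/(w - 2)². Integrate: ∫ A/(w - 2) dw = ln|(w - 2)|; ∫ B/(w - 2)² dw = -9/(w - 2). Sum: ln|(w - 2)| - 9/(w - 2) + C


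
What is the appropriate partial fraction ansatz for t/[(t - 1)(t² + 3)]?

Linear + irreducible quadratic: α/(t - 1) + (βt + γ)/(t² + 3)


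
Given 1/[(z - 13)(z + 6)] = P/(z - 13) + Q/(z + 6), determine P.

Cover-up at z = 13: P = 1/(13 + 6) = 1/19


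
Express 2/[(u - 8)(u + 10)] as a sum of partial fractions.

2/(u - 8)(u + 10) = P/(u - 8) + Q/(u + 10). P = 2/(8 + 10) = 1/9, Q = 2/(-10 - 8) = -1/9
Result: (1/9)/(u - 8) - (1/9)/(u + 10)


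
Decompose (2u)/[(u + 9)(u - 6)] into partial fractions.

At u=-9: P = (2·(-9) + 0)/(-9 - 6) = 6/5. At u=6: Q = (2·6 + 0)/(6 + 9) = 4/5
Result: (6/5)/(u + 9) + (4/5)/(u - 6)


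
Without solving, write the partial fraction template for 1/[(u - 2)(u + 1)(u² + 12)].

Two linear + quadratic: α/(u - 2) + β/(u + 1) + (γu + δ)/(u² + 12)


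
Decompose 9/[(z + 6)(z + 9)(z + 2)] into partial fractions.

Using cover-up method: P = -3/4, Q = 3/7, R = 9/28
Result: (-3/4)/(z + 6) + (3/7)/(z + 9) + (9/28)/(z + 2)


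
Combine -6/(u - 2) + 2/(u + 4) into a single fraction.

Common denominator (u - 2)(u + 4). Numerator: -6(u + 4) + 2(u - 2) = (-6u - 24) + (2u - 4) = -4u - 28
Result: (-4u - 28)/[(u - 2)(u + 4)]


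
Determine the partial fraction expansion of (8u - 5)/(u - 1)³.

(8u - 5) = α(u - 1)² + β(u - 1) + γ. At u = 1: γ = 8·1 - 5 = 3. Coefficients: α = 0, β = 8
Result: 8/(u - 1)² + 3/(u - 1)³


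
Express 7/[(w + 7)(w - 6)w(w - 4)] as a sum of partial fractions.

Using Heaviside cover-up: (-1/143)/(w + 7) + (7/156)/(w - 6) + (1/24)/w - (7/88)/(w - 4)


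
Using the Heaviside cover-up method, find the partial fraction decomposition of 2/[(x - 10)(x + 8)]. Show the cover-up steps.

Cover (x - 10): set x=10, get A = 2/(10 + 8) = 1/9. Cover (x + 8): set x=-8, get B = 2/(-8 - 10) = -1/9.
Result: (1/9)/(x - 10) - (1/9)/(x + 8)


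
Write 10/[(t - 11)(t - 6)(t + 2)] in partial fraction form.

Using cover-up method: α = 2/13, β = -1/4, γ = 5/52
Result: (2/13)/(t - 11) - (1/4)/(t - 6) + (5/52)/(t + 2)


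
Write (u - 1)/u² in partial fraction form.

(u - 1) = αu + β. At u = 0: β = 1·0 - 1 = -1. Coeff of u: α = 1
Result: 1/u - 1/u²


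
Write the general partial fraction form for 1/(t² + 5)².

Repeated quadratic factor: (Pt + Q)/(t² + 5) + (Rt + S)/(t² + 5)²


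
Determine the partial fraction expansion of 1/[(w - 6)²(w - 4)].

Cover-up at w=4: R = 1/(4 - 6)² = 1/4. Cover-up at w=6: Q = 1/(6 - 4) = 1/2. Comparing w² coeff: P = -R = -1/4
Result: (-1/4)/(w - 6) + (1/2)/(w - 6)² + (1/4)/(w - 4)


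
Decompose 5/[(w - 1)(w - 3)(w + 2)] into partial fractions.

Using cover-up method: P = -5/6, Q = 1/2, R = 1/3
Result: (-5/6)/(w - 1) + (1/2)/(w - 3) + (1/3)/(w + 2)


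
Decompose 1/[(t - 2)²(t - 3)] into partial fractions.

Cover-up at t=3: γ = 1/(3 - 2)² = 1. Cover-up at t=2: β = 1/(2 - 3) = -1. Comparing t² coeff: α = -γ = -1
Result: -1/(t - 2) - 1/(t - 2)² + 1/(t - 3)


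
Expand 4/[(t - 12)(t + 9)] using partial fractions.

4/(t - 12)(t + 9) = A/(t - 12) + B/(t + 9). A = 4/(12 + 9) = 4/21, B = 4/(-9 - 12) = -4/21
Result: (4/21)/(t - 12) - (4/21)/(t + 9)


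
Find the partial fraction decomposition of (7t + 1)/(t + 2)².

(7t + 1) = A(t + 2) + B. At t = -2: B = 7·(-2) + 1 = -13. Coeff of t: A = 7
Result: 7/(t + 2) - 13/(t + 2)²


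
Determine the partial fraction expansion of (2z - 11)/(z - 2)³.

(2z - 11) = α(z - 2)² + β(z - 2) + γ. At z = 2: γ = 2·2 - 11 = -7. Coefficients: α = 0, β = 2
Result: 2/(z - 2)² - 7/(z - 2)³


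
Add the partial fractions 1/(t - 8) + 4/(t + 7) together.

Common denominator (t - 8)(t + 7). Numerator: 1(t + 7) + 4(t - 8) = (t + 7) + (4t - 32) = 5t - 25
Result: (5t - 25)/[(t - 8)(t + 7)]


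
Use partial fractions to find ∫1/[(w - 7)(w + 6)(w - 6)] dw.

Cover-up: P = 1/13, Q = 1/156, R = -1/12. Decomposition: (1/13)/(w - 7) + (1/156)/(w + 6) - (1/12)/(w - 6). Integrate each term: (1/13) ln|(w - 7)| + (1/156) ln|(w + 6)| - (1/12) ln|(w - 6)| + C


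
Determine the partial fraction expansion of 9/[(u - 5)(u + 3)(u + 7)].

Using cover-up method: A = 3/32, B = -9/32, C = 3/16
Result: (3/32)/(u - 5) - (9/32)/(u + 3) + (3/16)/(u + 7)


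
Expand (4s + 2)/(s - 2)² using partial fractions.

(4s + 2) = α(s - 2) + β. At s = 2: β = 4·2 + 2 = 10. Coeff of s: α = 4
Result: 4/(s - 2) + 10/(s - 2)²


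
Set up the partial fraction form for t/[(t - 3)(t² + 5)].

Linear + irreducible quadratic: α/(t - 3) + (βt + γ)/(t² + 5)


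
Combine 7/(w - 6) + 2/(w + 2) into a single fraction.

Common denominator (w - 6)(w + 2). Numerator: 7(w + 2) + 2(w - 6) = (7w + 14) + (2w - 12) = 9w + 2
Result: (9w + 2)/[(w - 6)(w + 2)]


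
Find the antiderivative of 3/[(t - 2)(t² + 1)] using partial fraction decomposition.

Cover-up at t=2: A = 3/(2²+1) = 3/5. Coeff matching: B = -3/5, C = -6/5. Decomposition: (3/5)/(t - 2) - ((3/5)t + 6/5)/(t² + 1). Integrate: linear → ln, quadratic → (1/2)ln + arctan: (3/5) ln|(t - 2)| - (3/10) ln(t² + 1) - (6/5) arctan(t) + C


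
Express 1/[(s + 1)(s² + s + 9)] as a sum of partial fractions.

Cover-up at s = -1: A = 1/((-1)² + 1·(-1) + 9) = 1/9. Then B = -A = -1/9, C = -A·(1 - 1) = 0
Result: (1/9)/(s + 1) - ((1/9)s)/(s² + s + 9)


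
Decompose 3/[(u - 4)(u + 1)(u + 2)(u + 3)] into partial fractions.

Using Heaviside cover-up: (1/70)/(u - 4) - (3/10)/(u + 1) + (1/2)/(u + 2) - (3/14)/(u + 3)


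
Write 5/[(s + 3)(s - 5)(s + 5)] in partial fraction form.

Using cover-up method: P = -5/16, Q = 1/16, R = 1/4
Result: (-5/16)/(s + 3) + (1/16)/(s - 5) + (1/4)/(s + 5)


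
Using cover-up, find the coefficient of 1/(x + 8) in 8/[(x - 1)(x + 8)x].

Cover (x + 8), set x=-8: 8/[(-8 - 1)(-8 - 0)] = 1/9


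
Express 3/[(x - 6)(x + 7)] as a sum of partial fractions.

3/(x - 6)(x + 7) = α/(x - 6) + β/(x + 7). α = 3/(6 + 7) = 3/13, β = 3/(-7 - 6) = -3/13
Result: (3/13)/(x - 6) - (3/13)/(x + 7)


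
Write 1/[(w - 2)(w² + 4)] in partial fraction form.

Cover-up at w = 2: α = 1/(2² + 4) = 1/8. Then β = -α = -1/8, γ = -α·(0 + 2) = -1/4
Result: (1/8)/(w - 2) - ((1/8)w + 1/4)/(w² + 4)


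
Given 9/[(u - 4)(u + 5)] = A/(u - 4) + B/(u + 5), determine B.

Cover-up at u = -5: B = 9/(-5 - 4) = -9/9 = -1


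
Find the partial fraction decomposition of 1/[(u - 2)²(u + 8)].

Cover-up at u=-8: R = 1/(-8 - 2)² = 1/100. Cover-up at u=2: Q = 1/(2 + 8) = 1/10. Comparing u² coeff: P = -R = -1/100
Result: (-1/100)/(u - 2) + (1/10)/(u - 2)² + (1/100)/(u + 8)


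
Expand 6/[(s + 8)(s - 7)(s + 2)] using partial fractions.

Using cover-up method: P = 1/15, Q = 2/45, R = -1/9
Result: (1/15)/(s + 8) + (2/45)/(s - 7) - (1/9)/(s + 2)


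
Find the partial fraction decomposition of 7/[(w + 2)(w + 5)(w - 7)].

Using cover-up method: α = -7/27, β = 7/36, γ = 7/108
Result: (-7/27)/(w + 2) + (7/36)/(w + 5) + (7/108)/(w - 7)


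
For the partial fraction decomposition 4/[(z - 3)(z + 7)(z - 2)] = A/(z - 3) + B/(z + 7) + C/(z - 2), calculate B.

Cover-up at z = -7: B = 4/[(-7 - 3)(-7 - 2)] = 4/[(-10)(-9)] = 4/90 = 2/45


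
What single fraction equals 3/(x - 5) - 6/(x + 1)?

Common denominator (x - 5)(x + 1). Numerator: 3(x + 1) - 6(x - 5) = (3x + 3) - (6x - 30) = -3x + 33
Result: (-3x + 33)/[(x - 5)(x + 1)]


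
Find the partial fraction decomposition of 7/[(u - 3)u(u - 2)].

Using cover-up method: A = 7/3, B = 7/6, C = -7/2
Result: (7/3)/(u - 3) + (7/6)/u - (7/2)/(u - 2)


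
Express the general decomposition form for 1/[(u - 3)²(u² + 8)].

Repeated linear + quadratic: P/(u - 3) + Q/(u - 3)² + (Ru + S)/(u² + 8)


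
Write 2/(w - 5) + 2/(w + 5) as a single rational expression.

Common denominator (w - 5)(w + 5). Numerator: 2(w + 5) + 2(w - 5) = (2w + 10) + (2w - 10) = 4w
Result: (4w)/[(w - 5)(w + 5)]


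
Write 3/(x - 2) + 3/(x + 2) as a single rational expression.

Common denominator (x - 2)(x + 2). Numerator: 3(x + 2) + 3(x - 2) = (3x + 6) + (3x - 6) = 6x
Result: (6x)/[(x - 2)(x + 2)]


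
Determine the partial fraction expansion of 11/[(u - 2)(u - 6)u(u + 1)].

Using Heaviside cover-up: (-11/24)/(u - 2) + (11/168)/(u - 6) + (11/12)/u - (11/21)/(u + 1)


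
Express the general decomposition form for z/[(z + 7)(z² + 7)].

Linear + irreducible quadratic: A/(z + 7) + (Bz + C)/(z² + 7)


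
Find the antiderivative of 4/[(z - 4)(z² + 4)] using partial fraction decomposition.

Cover-up at z=4: α = 4/(4²+4) = 1/5. Coeff matching: β = -1/5, γ = -4/5. Decomposition: (1/5)/(z - 4) - ((1/5)z + 4/5)/(z² + 4). Integrate: linear → ln, quadratic → (1/2)ln + arctan: (1/5) ln|(z - 4)| - (1/10) ln(z² + 4) - (2/5) arctan(z/2) + C


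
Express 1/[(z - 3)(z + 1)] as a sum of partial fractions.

1/(z - 3)(z + 1) = P/(z - 3) + Q/(z + 1). P = 1/(3 + 1) = 1/4, Q = 1/(-1 - 3) = -1/4
Result: (1/4)/(z - 3) - (1/4)/(z + 1)


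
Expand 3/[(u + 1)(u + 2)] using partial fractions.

3/(u + 1)(u + 2) = A/(u + 1) + B/(u + 2). A = 3/(-1 + 2) = 3, B = 3/(-2 + 1) = -3
Result: 3/(u + 1) - 3/(u + 2)


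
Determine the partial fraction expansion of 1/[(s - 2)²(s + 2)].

Cover-up at s=-2: γ = 1/(-2 - 2)² = 1/16. Cover-up at s=2: β = 1/(2 + 2) = 1/4. Comparing s² coeff: α = -γ = -1/16
Result: (-1/16)/(s - 2) + (1/4)/(s - 2)² + (1/16)/(s + 2)


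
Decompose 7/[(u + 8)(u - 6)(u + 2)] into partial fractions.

Using cover-up method: α = 1/12, β = 1/16, γ = -7/48
Result: (1/12)/(u + 8) + (1/16)/(u - 6) - (7/48)/(u + 2)


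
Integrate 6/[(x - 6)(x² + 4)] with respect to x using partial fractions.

Cover-up at x=6: α = 6/(6²+4) = 3/20. Coeff matching: β = -3/20, γ = -9/10. Decomposition: (3/20)/(x - 6) - ((3/20)x + 9/10)/(x² + 4). Integrate: linear → ln, quadratic → (1/2)ln + arctan: (3/20) ln|(x - 6)| - (3/40) ln(x² + 4) - (9/20) arctan(x/2) + C


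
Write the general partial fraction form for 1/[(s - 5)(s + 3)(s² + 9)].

Two linear + quadratic: A/(s - 5) + B/(s + 3) + (Cs + D)/(s² + 9)


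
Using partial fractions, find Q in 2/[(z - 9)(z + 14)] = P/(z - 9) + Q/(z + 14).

Cover-up at z = -14: Q = 2/(-14 - 9) = -2/23


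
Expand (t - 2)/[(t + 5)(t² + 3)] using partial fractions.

At t=-5: A = (1·(-5) - 2)/((-5)² + 3) = -1/4. B = -A = 1/4, C = 1 - (-5)·A = -1/4
Result: (-1/4)/(t + 5) + ((1/4)t - 1/4)/(t² + 3)


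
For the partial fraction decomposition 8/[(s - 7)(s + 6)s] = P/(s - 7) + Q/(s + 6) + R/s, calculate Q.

Cover-up at s = -6: Q = 8/[(-6 - 7)(-6 - 0)] = 8/[(-13)(-6)] = 8/78 = 4/39


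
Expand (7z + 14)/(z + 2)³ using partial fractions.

(7z + 14) = α(z + 2)² + β(z + 2) + γ. At z = -2: γ = 7·(-2) + 14 = 0. Coefficients: α = 0, β = 7
Result: 7/(z + 2)²


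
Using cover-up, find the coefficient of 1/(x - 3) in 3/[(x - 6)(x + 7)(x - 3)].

Cover (x - 3), set x=3: 3/[(3 - 6)(3 + 7)] = -1/10


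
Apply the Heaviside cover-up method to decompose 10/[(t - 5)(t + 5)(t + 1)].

Cover (t - 5), t=5: α = 10/[(5 + 5)(5 + 1)] = 1/6. Cover (t + 5), t=-5: β = 10/[(-5 - 5)(-5 + 1)] = 1/4. Cover (t + 1), t=-1: γ = 10/[(-1 - 5)(-1 + 5)] = -5/12.
Result: (1/6)/(t - 5) + (1/4)/(t + 5) - (5/12)/(t + 1)


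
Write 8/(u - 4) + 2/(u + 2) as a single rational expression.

Common denominator (u - 4)(u + 2). Numerator: 8(u + 2) + 2(u - 4) = (8u + 16) + (2u - 8) = 10u + 8
Result: (10u + 8)/[(u - 4)(u + 2)]


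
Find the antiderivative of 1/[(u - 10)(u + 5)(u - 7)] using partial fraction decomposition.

Cover-up: A = 1/45, B = 1/180, C = -1/36. Decomposition: (1/45)/(u - 10) + (1/180)/(u + 5) - (1/36)/(u - 7). Integrate each term: (1/45) ln|(u - 10)| + (1/180) ln|(u + 5)| - (1/36) ln|(u - 7)| + C


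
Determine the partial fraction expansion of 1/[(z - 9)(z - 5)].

1/(z - 9)(z - 5) = P/(z - 9) + Q/(z - 5). P = 1/(9 - 5) = 1/4, Q = 1/(5 - 9) = -1/4
Result: (1/4)/(z - 9) - (1/4)/(z - 5)


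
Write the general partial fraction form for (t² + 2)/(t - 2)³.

Repeated linear factor (power 3): A/(t - 2) + B/(t - 2)² + C/(t - 2)³


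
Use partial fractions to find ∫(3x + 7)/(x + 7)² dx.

Decompose: A = 3, B = 3·(-7) + 7 = -14, so (3x + 7)/(x + 7)² = 3/(x + 7) - 14/(x + 7)². Integrate: ∫ A/(x + 7) dx = 3 ln|(x + 7)|; ∫ B/(x + 7)² dx = 14/(x + 7). Sum: 3 ln|(x + 7)| + 14/(x + 7) + C


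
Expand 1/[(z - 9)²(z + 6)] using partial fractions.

Cover-up at z=-6: γ = 1/(-6 - 9)² = 1/225. Cover-up at z=9: β = 1/(9 + 6) = 1/15. Comparing z² coeff: α = -γ = -1/225
Result: (-1/225)/(z - 9) + (1/15)/(z - 9)² + (1/225)/(z + 6)


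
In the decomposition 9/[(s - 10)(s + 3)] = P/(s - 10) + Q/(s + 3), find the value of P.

Cover-up at s = 10: P = 9/(10 + 3) = 9/13


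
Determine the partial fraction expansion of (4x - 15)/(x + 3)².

(4x - 15) = A(x + 3) + B. At x = -3: B = 4·(-3) - 15 = -27. Coeff of x: A = 4
Result: 4/(x + 3) - 27/(x + 3)²


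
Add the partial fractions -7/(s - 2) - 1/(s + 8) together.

Common denominator (s - 2)(s + 8). Numerator: -7(s + 8) - 1(s - 2) = (-7s - 56) - (s - 2) = -8s - 54
Result: (-8s - 54)/[(s - 2)(s + 8)]


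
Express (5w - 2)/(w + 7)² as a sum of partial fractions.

(5w - 2) = α(w + 7) + β. At w = -7: β = 5·(-7) - 2 = -37. Coeff of w: α = 5
Result: 5/(w + 7) - 37/(w + 7)²


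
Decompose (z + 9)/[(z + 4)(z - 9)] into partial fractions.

At z=-4: P = (1·(-4) + 9)/(-4 - 9) = -5/13. At z=9: Q = (1·9 + 9)/(9 + 4) = 18/13
Result: (-5/13)/(z + 4) + (18/13)/(z - 9)


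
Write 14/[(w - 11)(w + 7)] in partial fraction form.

14/(w - 11)(w + 7) = α/(w - 11) + β/(w + 7). α = 14/(11 + 7) = 7/9, β = 14/(-7 - 11) = -7/9
Result: (7/9)/(w - 11) - (7/9)/(w + 7)


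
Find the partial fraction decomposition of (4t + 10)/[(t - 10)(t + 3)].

At t=10: α = (4·10 + 10)/(10 + 3) = 50/13. At t=-3: β = (4·(-3) + 10)/(-3 - 10) = 2/13
Result: (50/13)/(t - 10) + (2/13)/(t + 3)


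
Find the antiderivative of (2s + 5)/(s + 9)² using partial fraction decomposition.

Decompose: P = 2, Q = 2·(-9) + 5 = -13, so (2s + 5)/(s + 9)² = 2/(s + 9) - 13/(s + 9)². Integrate: ∫ P/(s + 9) ds = 2 ln|(s + 9)|; ∫ Q/(s + 9)² ds = 13/(s + 9). Sum: 2 ln|(s + 9)| + 13/(s + 9) + C


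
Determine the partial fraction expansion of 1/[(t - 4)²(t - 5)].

Cover-up at t=5: C = 1/(5 - 4)² = 1. Cover-up at t=4: B = 1/(4 - 5) = -1. Comparing t² coeff: A = -C = -1
Result: -1/(t - 4) - 1/(t - 4)² + 1/(t - 5)


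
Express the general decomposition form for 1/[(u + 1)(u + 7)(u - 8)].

Three distinct linear factors: P/(u + 1) + Q/(u + 7) + R/(u - 8)


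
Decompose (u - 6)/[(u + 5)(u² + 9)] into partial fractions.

At u=-5: A = (1·(-5) - 6)/((-5)² + 9) = -11/34. B = -A = 11/34, C = 1 - (-5)·A = -21/34
Result: (-11/34)/(u + 5) + ((11/34)u - 21/34)/(u² + 9)


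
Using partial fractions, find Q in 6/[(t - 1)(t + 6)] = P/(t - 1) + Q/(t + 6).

Cover-up at t = -6: Q = 6/(-6 - 1) = -6/7


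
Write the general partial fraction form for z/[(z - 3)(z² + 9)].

Linear + irreducible quadratic: α/(z - 3) + (βz + γ)/(z² + 9)


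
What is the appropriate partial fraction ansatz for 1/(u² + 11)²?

Repeated quadratic factor: (Pu + Q)/(u² + 11) + (Ru + S)/(u² + 11)²


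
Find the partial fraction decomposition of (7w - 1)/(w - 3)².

(7w - 1) = α(w - 3) + β. At w = 3: β = 7·3 - 1 = 20. Coeff of w: α = 7
Result: 7/(w - 3) + 20/(w - 3)²


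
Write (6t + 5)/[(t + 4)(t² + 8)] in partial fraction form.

At t=-4: A = (6·(-4) + 5)/((-4)² + 8) = -19/24. B = -A = 19/24, C = 6 - (-4)·A = 17/6
Result: (-19/24)/(t + 4) + ((19/24)t + 17/6)/(t² + 8)


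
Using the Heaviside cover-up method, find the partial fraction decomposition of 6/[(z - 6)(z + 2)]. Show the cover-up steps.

Cover (z - 6): set z=6, get α = 6/(6 + 2) = 3/4. Cover (z + 2): set z=-2, get β = 6/(-2 - 6) = -3/4.
Result: (3/4)/(z - 6) - (3/4)/(z + 2)


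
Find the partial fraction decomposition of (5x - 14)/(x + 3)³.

(5x - 14) = P(x + 3)² + Q(x + 3) + R. At x = -3: R = 5·(-3) - 14 = -29. Coefficients: P = 0, Q = 5
Result: 5/(x + 3)² - 29/(x + 3)³


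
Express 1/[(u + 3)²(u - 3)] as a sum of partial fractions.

Cover-up at u=3: γ = 1/(3 + 3)² = 1/36. Cover-up at u=-3: β = 1/(-3 - 3) = -1/6. Comparing u² coeff: α = -γ = -1/36
Result: (-1/36)/(u + 3) - (1/6)/(u + 3)² + (1/36)/(u - 3)


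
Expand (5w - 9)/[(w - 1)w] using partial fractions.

At w=1: P = (5·1 - 9)/(1 - 0) = -4. At w=0: Q = (5·0 - 9)/(0 - 1) = 9
Result: -4/(w - 1) + 9/w


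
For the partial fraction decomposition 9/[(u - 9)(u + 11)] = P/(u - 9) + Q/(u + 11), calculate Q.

Cover-up at u = -11: Q = 9/(-11 - 9) = -9/20


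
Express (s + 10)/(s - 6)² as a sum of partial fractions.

(s + 10) = A(s - 6) + B. At s = 6: B = 1·6 + 10 = 16. Coeff of s: A = 1
Result: 1/(s - 6) + 16/(s - 6)²


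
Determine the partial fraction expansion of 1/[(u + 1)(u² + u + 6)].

Cover-up at u = -1: A = 1/((-1)² + 1·(-1) + 6) = 1/6. Then B = -A = -1/6, C = -A·(1 - 1) = 0
Result: (1/6)/(u + 1) - ((1/6)u)/(u² + u + 6)


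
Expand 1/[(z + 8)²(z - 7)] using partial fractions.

Cover-up at z=7: R = 1/(7 + 8)² = 1/225. Cover-up at z=-8: Q = 1/(-8 - 7) = -1/15. Comparing z² coeff: P = -R = -1/225
Result: (-1/225)/(z + 8) - (1/15)/(z + 8)² + (1/225)/(z - 7)


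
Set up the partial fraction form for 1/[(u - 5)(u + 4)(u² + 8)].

Two linear + quadratic: P/(u - 5) + Q/(u + 4) + (Ru + S)/(u² + 8)


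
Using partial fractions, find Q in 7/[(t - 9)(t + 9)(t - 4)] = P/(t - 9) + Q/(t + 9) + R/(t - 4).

Cover-up at t = -9: Q = 7/[(-9 - 9)(-9 - 4)] = 7/[(-18)(-13)] = 7/234


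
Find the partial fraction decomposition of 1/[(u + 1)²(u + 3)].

Cover-up at u=-3: C = 1/(-3 + 1)² = 1/4. Cover-up at u=-1: B = 1/(-1 + 3) = 1/2. Comparing u² coeff: A = -C = -1/4
Result: (-1/4)/(u + 1) + (1/2)/(u + 1)² + (1/4)/(u + 3)


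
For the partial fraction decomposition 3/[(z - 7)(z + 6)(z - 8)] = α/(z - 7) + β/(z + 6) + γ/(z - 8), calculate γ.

Cover-up at z = 8: γ = 3/[(8 - 7)(8 + 6)] = 3/[(1)(14)] = 3/14


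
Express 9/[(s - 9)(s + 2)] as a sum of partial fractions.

9/(s - 9)(s + 2) = P/(s - 9) + Q/(s + 2). P = 9/(9 + 2) = 9/11, Q = 9/(-2 - 9) = -9/11
Result: (9/11)/(s - 9) - (9/11)/(s + 2)


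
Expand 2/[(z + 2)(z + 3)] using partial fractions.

2/(z + 2)(z + 3) = A/(z + 2) + B/(z + 3). A = 2/(-2 + 3) = 2, B = 2/(-3 + 2) = -2
Result: 2/(z + 2) - 2/(z + 3)


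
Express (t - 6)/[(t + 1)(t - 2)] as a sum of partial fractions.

At t=-1: P = (1·(-1) - 6)/(-1 - 2) = 7/3. At t=2: Q = (1·2 - 6)/(2 + 1) = -4/3
Result: (7/3)/(t + 1) - (4/3)/(t - 2)


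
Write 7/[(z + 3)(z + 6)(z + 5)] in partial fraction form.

Using cover-up method: P = 7/6, Q = 7/3, R = -7/2
Result: (7/6)/(z + 3) + (7/3)/(z + 6) - (7/2)/(z + 5)


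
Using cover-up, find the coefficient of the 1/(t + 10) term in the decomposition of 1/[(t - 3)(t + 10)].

Cover (t + 10), set t=-10: 1/((t - 3) at t=-10) = 1/(-13) = -1/13


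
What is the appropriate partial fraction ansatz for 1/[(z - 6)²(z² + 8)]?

Repeated linear + quadratic: A/(z - 6) + B/(z - 6)² + (Cz + D)/(z² + 8)


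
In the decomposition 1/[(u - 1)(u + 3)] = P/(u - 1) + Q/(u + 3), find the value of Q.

Cover-up at u = -3: Q = 1/(-3 - 1) = -1/4


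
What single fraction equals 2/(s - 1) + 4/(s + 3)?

Common denominator (s - 1)(s + 3). Numerator: 2(s + 3) + 4(s - 1) = (2s + 6) + (4s - 4) = 6s + 2
Result: (6s + 2)/[(s - 1)(s + 3)]


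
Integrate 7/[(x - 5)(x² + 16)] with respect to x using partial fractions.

Cover-up at x=5: α = 7/(5²+16) = 7/41. Coeff matching: β = -7/41, γ = -35/41. Decomposition: (7/41)/(x - 5) - ((7/41)x + 35/41)/(x² + 16). Integrate: linear → ln, quadratic → (1/2)ln + arctan: (7/41) ln|(x - 5)| - (7/82) ln(x² + 16) - (35/164) arctan(x/4) + C


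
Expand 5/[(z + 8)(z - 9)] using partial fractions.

5/(z + 8)(z - 9) = α/(z + 8) + β/(z - 9). α = 5/(-8 - 9) = -5/17, β = 5/(9 + 8) = 5/17
Result: (-5/17)/(z + 8) + (5/17)/(z - 9)


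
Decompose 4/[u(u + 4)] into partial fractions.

4/u(u + 4) = P/u + Q/(u + 4). P = 4/(0 + 4) = 1, Q = 4/(-4 - 0) = -1
Result: 1/u - 1/(u + 4)


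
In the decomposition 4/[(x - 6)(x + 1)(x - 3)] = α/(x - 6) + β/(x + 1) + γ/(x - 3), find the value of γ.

Cover-up at x = 3: γ = 4/[(3 - 6)(3 + 1)] = 4/[(-3)(4)] = -4/12 = -1/3


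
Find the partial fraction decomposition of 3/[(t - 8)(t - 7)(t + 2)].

Using cover-up method: A = 3/10, B = -1/3, C = 1/30
Result: (3/10)/(t - 8) - (1/3)/(t - 7) + (1/30)/(t + 2)


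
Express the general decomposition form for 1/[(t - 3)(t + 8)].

Distinct linear factors: P/(t - 3) + Q/(t + 8)


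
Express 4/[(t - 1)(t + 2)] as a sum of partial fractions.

4/(t - 1)(t + 2) = P/(t - 1) + Q/(t + 2). P = 4/(1 + 2) = 4/3, Q = 4/(-2 - 1) = -4/3
Result: (4/3)/(t - 1) - (4/3)/(t + 2)


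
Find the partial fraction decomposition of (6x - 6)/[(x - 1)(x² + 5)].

At x=1: α = (6·1 - 6)/(1² + 5) = 0. β = -α = 0, γ = 6 - 1·α = 6
Result: (6)/(x² + 5)


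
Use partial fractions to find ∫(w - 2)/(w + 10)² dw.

Decompose: A = 1, B = 1·(-10) - 2 = -12, so (w - 2)/(w + 10)² = 1/(w + 10) - 12/(w + 10)². Integrate: ∫ A/(w + 10) dw = ln|(w + 10)|; ∫ B/(w + 10)² dw = 12/(w + 10). Sum: ln|(w + 10)| + 12/(w + 10) + C


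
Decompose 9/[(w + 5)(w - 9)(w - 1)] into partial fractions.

Using cover-up method: α = 3/28, β = 9/112, γ = -3/16
Result: (3/28)/(w + 5) + (9/112)/(w - 9) - (3/16)/(w - 1)


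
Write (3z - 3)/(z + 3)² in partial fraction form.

(3z - 3) = α(z + 3) + β. At z = -3: β = 3·(-3) - 3 = -12. Coeff of z: α = 3
Result: 3/(z + 3) - 12/(z + 3)²


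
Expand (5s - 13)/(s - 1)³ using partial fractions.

(5s - 13) = P(s - 1)² + Q(s - 1) + R. At s = 1: R = 5·1 - 13 = -8. Coefficients: P = 0, Q = 5
Result: 5/(s - 1)² - 8/(s - 1)³


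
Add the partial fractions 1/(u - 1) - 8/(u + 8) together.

Common denominator (u - 1)(u + 8). Numerator: 1(u + 8) - 8(u - 1) = (u + 8) - (8u - 8) = -7u + 16
Result: (-7u + 16)/[(u - 1)(u + 8)]


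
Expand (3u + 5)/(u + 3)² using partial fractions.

(3u + 5) = P(u + 3) + Q. At u = -3: Q = 3·(-3) + 5 = -4. Coeff of u: P = 3
Result: 3/(u + 3) - 4/(u + 3)²


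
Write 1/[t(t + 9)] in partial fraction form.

1/t(t + 9) = α/t + β/(t + 9). α = 1/(0 + 9) = 1/9, β = 1/(-9 - 0) = -1/9
Result: (1/9)/t - (1/9)/(t + 9)


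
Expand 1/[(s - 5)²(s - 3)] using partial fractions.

Cover-up at s=3: γ = 1/(3 - 5)² = 1/4. Cover-up at s=5: β = 1/(5 - 3) = 1/2. Comparing s² coeff: α = -γ = -1/4
Result: (-1/4)/(s - 5) + (1/2)/(s - 5)² + (1/4)/(s - 3)


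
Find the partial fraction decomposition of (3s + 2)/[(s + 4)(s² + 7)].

At s=-4: P = (3·(-4) + 2)/((-4)² + 7) = -10/23. Q = -P = 10/23, R = 3 - (-4)·P = 29/23
Result: (-10/23)/(s + 4) + ((10/23)s + 29/23)/(s² + 7)


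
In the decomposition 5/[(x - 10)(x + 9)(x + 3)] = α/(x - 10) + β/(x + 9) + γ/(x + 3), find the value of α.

Cover-up at x = 10: α = 5/[(10 + 9)(10 + 3)] = 5/[(19)(13)] = 5/247


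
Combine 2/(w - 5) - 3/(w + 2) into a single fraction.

Common denominator (w - 5)(w + 2). Numerator: 2(w + 2) - 3(w - 5) = (2w + 4) - (3w - 15) = -w + 19
Result: (-w + 19)/[(w - 5)(w + 2)]


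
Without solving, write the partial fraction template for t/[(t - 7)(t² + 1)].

Linear + irreducible quadratic: A/(t - 7) + (Bt + C)/(t² + 1)


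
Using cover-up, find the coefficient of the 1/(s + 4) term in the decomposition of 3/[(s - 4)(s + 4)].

Cover (s + 4), set s=-4: 3/((s - 4) at s=-4) = 3/(-8) = -3/8


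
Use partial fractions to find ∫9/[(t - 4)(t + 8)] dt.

Decompose: 9/[(t - 4)(t + 8)] = (3/4)/(t - 4) - (3/4)/(t + 8). Integrate each term: (3/4) ln|(t - 4)| - (3/4) ln|(t + 8)| + C


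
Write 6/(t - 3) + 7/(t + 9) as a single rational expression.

Common denominator (t - 3)(t + 9). Numerator: 6(t + 9) + 7(t - 3) = (6t + 54) + (7t - 21) = 13t + 33
Result: (13t + 33)/[(t - 3)(t + 9)]


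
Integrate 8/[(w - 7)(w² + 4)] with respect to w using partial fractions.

Cover-up at w=7: α = 8/(7²+4) = 8/53. Coeff matching: β = -8/53, γ = -56/53. Decomposition: (8/53)/(w - 7) - ((8/53)w + 56/53)/(w² + 4). Integrate: linear → ln, quadratic → (1/2)ln + arctan: (8/53) ln|(w - 7)| - (4/53) ln(w² + 4) - (28/53) arctan(w/2) + C


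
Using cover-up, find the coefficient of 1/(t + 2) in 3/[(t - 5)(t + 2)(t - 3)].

Cover (t + 2), set t=-2: 3/[(-2 - 5)(-2 - 3)] = 3/35


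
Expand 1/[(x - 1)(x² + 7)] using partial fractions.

Cover-up at x = 1: P = 1/(1² + 7) = 1/8. Then Q = -P = -1/8, R = -P·(0 + 1) = -1/8
Result: (1/8)/(x - 1) - ((1/8)x + 1/8)/(x² + 7)


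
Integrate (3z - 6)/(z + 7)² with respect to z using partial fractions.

Decompose: A = 3, B = 3·(-7) - 6 = -27, so (3z - 6)/(z + 7)² = 3/(z + 7) - 27/(z + 7)². Integrate: ∫ A/(z + 7) dz = 3 ln|(z + 7)|; ∫ B/(z + 7)² dz = 27/(z + 7). Sum: 3 ln|(z + 7)| + 27/(z + 7) + C


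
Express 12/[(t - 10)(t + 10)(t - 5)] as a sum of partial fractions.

Using cover-up method: α = 3/25, β = 1/25, γ = -4/25
Result: (3/25)/(t - 10) + (1/25)/(t + 10) - (4/25)/(t - 5)


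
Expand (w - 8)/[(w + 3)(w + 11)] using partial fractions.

At w=-3: P = (1·(-3) - 8)/(-3 + 11) = -11/8. At w=-11: Q = (1·(-11) - 8)/(-11 + 3) = 19/8
Result: (-11/8)/(w + 3) + (19/8)/(w + 11)


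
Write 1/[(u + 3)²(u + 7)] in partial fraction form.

Cover-up at u=-7: C = 1/(-7 + 3)² = 1/16. Cover-up at u=-3: B = 1/(-3 + 7) = 1/4. Comparing u² coeff: A = -C = -1/16
Result: (-1/16)/(u + 3) + (1/4)/(u + 3)² + (1/16)/(u + 7)


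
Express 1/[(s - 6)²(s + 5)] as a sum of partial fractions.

Cover-up at s=-5: C = 1/(-5 - 6)² = 1/121. Cover-up at s=6: B = 1/(6 + 5) = 1/11. Comparing s² coeff: A = -C = -1/121
Result: (-1/121)/(s - 6) + (1/11)/(s - 6)² + (1/121)/(s + 5)


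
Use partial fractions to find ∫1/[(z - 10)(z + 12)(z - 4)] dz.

Cover-up: α = 1/132, β = 1/352, γ = -1/96. Decomposition: (1/132)/(z - 10) + (1/352)/(z + 12) - (1/96)/(z - 4). Integrate each term: (1/132) ln|(z - 10)| + (1/352) ln|(z + 12)| - (1/96) ln|(z - 4)| + C


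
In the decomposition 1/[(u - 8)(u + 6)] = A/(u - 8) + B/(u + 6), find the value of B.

Cover-up at u = -6: B = 1/(-6 - 8) = -1/14


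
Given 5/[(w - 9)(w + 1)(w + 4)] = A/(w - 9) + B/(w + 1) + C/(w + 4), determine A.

Cover-up at w = 9: A = 5/[(9 + 1)(9 + 4)] = 5/[(10)(13)] = 5/130 = 1/26


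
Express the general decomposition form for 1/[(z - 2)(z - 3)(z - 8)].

Three distinct linear factors: A/(z - 2) + B/(z - 3) + C/(z - 8)


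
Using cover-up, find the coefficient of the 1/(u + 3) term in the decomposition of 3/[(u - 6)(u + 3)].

Cover (u + 3), set u=-3: 3/((u - 6) at u=-3) = 3/(-9) = -1/3


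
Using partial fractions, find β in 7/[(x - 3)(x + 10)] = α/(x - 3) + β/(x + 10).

Cover-up at x = -10: β = 7/(-10 - 3) = -7/13


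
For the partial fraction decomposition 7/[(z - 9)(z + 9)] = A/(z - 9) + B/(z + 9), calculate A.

Cover-up at z = 9: A = 7/(9 + 9) = 7/18


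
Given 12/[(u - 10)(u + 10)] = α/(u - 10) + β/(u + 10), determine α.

Cover-up at u = 10: α = 12/(10 + 10) = 12/20 = 3/5


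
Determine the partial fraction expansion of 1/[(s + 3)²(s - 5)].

Cover-up at s=5: γ = 1/(5 + 3)² = 1/64. Cover-up at s=-3: β = 1/(-3 - 5) = -1/8. Comparing s² coeff: α = -γ = -1/64
Result: (-1/64)/(s + 3) - (1/8)/(s + 3)² + (1/64)/(s - 5)


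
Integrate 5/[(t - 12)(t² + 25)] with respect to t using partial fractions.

Cover-up at t=12: P = 5/(12²+25) = 5/169. Coeff matching: Q = -5/169, R = -60/169. Decomposition: (5/169)/(t - 12) - ((5/169)t + 60/169)/(t² + 25). Integrate: linear → ln, quadratic → (1/2)ln + arctan: (5/169) ln|(t - 12)| - (5/338) ln(t² + 25) - (12/169) arctan(t/5) + C


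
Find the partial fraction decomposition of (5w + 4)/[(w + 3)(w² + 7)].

At w=-3: P = (5·(-3) + 4)/((-3)² + 7) = -11/16. Q = -P = 11/16, R = 5 - (-3)·P = 47/16
Result: (-11/16)/(w + 3) + ((11/16)w + 47/16)/(w² + 7)


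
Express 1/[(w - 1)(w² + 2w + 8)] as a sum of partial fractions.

Cover-up at w = 1: α = 1/(1² + 2·1 + 8) = 1/11. Then β = -α = -1/11, γ = -α·(2 + 1) = -3/11
Result: (1/11)/(w - 1) - ((1/11)w + 3/11)/(w² + 2w + 8)


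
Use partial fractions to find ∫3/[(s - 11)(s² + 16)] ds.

Cover-up at s=11: P = 3/(11²+16) = 3/137. Coeff matching: Q = -3/137, R = -33/137. Decomposition: (3/137)/(s - 11) - ((3/137)s + 33/137)/(s² + 16). Integrate: linear → ln, quadratic → (1/2)ln + arctan: (3/137) ln|(s - 11)| - (3/274) ln(s² + 16) - (33/548) arctan(s/4) + C


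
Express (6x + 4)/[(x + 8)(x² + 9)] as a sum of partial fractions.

At x=-8: α = (6·(-8) + 4)/((-8)² + 9) = -44/73. β = -α = 44/73, γ = 6 - (-8)·α = 86/73
Result: (-44/73)/(x + 8) + ((44/73)x + 86/73)/(x² + 9)


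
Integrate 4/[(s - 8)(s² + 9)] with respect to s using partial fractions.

Cover-up at s=8: P = 4/(8²+9) = 4/73. Coeff matching: Q = -4/73, R = -32/73. Decomposition: (4/73)/(s - 8) - ((4/73)s + 32/73)/(s² + 9). Integrate: linear → ln, quadratic → (1/2)ln + arctan: (4/73) ln|(s - 8)| - (2/73) ln(s² + 9) - (32/219) arctan(s/3) + C


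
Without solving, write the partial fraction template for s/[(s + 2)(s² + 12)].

Linear + irreducible quadratic: P/(s + 2) + (Qs + R)/(s² + 12)


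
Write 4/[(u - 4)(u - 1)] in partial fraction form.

4/(u - 4)(u - 1) = α/(u - 4) + β/(u - 1). α = 4/(4 - 1) = 4/3, β = 4/(1 - 4) = -4/3
Result: (4/3)/(u - 4) - (4/3)/(u - 1)


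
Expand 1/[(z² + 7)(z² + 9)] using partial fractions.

Coefficient matching gives A = C = 0, B = 1/(9-7) = 1/2, D = -B = -1/2
Result: (1/2)/(z² + 7) - (1/2)/(z² + 9)


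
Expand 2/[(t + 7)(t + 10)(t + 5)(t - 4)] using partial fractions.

Using Heaviside cover-up: (1/33)/(t + 7) - (1/105)/(t + 10) - (1/45)/(t + 5) + (1/693)/(t - 4)


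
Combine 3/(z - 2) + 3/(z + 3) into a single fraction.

Common denominator (z - 2)(z + 3). Numerator: 3(z + 3) + 3(z - 2) = (3z + 9) + (3z - 6) = 6z + 3
Result: (6z + 3)/[(z - 2)(z + 3)]


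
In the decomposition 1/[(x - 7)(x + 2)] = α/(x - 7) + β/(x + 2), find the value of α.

Cover-up at x = 7: α = 1/(7 + 2) = 1/9


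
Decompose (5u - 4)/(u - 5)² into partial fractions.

(5u - 4) = A(u - 5) + B. At u = 5: B = 5·5 - 4 = 21. Coeff of u: A = 5
Result: 5/(u - 5) + 21/(u - 5)²


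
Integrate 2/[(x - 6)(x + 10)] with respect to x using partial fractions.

Decompose: 2/[(x - 6)(x + 10)] = (1/8)/(x - 6) - (1/8)/(x + 10). Integrate each term: (1/8) ln|(x - 6)| - (1/8) ln|(x + 10)| + C


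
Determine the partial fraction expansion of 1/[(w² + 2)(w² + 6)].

Coefficient matching gives α = γ = 0, β = 1/(6-2) = 1/4, δ = -β = -1/4
Result: (1/4)/(w² + 2) - (1/4)/(w² + 6)


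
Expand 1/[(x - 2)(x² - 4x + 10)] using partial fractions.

Cover-up at x = 2: A = 1/(2² - 4·2 + 10) = 1/6. Then B = -A = -1/6, C = -A·(-4 + 2) = 1/3
Result: (1/6)/(x - 2) - ((1/6)x - 1/3)/(x² - 4x + 10)


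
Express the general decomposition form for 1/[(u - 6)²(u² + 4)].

Repeated linear + quadratic: P/(u - 6) + Q/(u - 6)² + (Ru + S)/(u² + 4)


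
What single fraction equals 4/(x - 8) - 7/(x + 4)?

Common denominator (x - 8)(x + 4). Numerator: 4(x + 4) - 7(x - 8) = (4x + 16) - (7x - 56) = -3x + 72
Result: (-3x + 72)/[(x - 8)(x + 4)]


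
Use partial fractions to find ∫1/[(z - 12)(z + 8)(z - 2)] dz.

Cover-up: α = 1/200, β = 1/200, γ = -1/100. Decomposition: (1/200)/(z - 12) + (1/200)/(z + 8) - (1/100)/(z - 2). Integrate each term: (1/200) ln|(z - 12)| + (1/200) ln|(z + 8)| - (1/100) ln|(z - 2)| + C


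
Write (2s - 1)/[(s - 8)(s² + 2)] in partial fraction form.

At s=8: α = (2·8 - 1)/(8² + 2) = 5/22. β = -α = -5/22, γ = 2 - 8·α = 2/11
Result: (5/22)/(s - 8) - ((5/22)s - 2/11)/(s² + 2)


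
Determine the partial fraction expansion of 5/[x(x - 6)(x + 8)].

Using cover-up method: α = -5/48, β = 5/84, γ = 5/112
Result: (-5/48)/x + (5/84)/(x - 6) + (5/112)/(x + 8)


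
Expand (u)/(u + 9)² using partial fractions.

(u) = A(u + 9) + B. At u = -9: B = 1·(-9) + 0 = -9. Coeff of u: A = 1
Result: 1/(u + 9) - 9/(u + 9)²


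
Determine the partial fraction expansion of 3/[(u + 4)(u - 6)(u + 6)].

Using cover-up method: α = -3/20, β = 1/40, γ = 1/8
Result: (-3/20)/(u + 4) + (1/40)/(u - 6) + (1/8)/(u + 6)


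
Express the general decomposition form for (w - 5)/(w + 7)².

Repeated linear factor: P/(w + 7) + Q/(w + 7)²


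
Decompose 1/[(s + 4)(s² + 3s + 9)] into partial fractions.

Cover-up at s = -4: A = 1/((-4)² + 3·(-4) + 9) = 1/13. Then B = -A = -1/13, C = -A·(3 - 4) = 1/13
Result: (1/13)/(s + 4) - ((1/13)s - 1/13)/(s² + 3s + 9)


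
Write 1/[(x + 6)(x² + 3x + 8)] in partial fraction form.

Cover-up at x = -6: α = 1/((-6)² + 3·(-6) + 8) = 1/26. Then β = -α = -1/26, γ = -α·(3 - 6) = 3/26
Result: (1/26)/(x + 6) - ((1/26)x - 3/26)/(x² + 3x + 8)


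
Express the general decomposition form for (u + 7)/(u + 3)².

Repeated linear factor: α/(u + 3) + β/(u + 3)²


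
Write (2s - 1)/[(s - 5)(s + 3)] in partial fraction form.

At s=5: α = (2·5 - 1)/(5 + 3) = 9/8. At s=-3: β = (2·(-3) - 1)/(-3 - 5) = 7/8
Result: (9/8)/(s - 5) + (7/8)/(s + 3)


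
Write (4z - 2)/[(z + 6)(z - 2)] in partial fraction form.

At z=-6: α = (4·(-6) - 2)/(-6 - 2) = 13/4. At z=2: β = (4·2 - 2)/(2 + 6) = 3/4
Result: (13/4)/(z + 6) + (3/4)/(z - 2)


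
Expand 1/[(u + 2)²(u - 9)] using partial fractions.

Cover-up at u=9: γ = 1/(9 + 2)² = 1/121. Cover-up at u=-2: β = 1/(-2 - 9) = -1/11. Comparing u² coeff: α = -γ = -1/121
Result: (-1/121)/(u + 2) - (1/11)/(u + 2)² + (1/121)/(u - 9)
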